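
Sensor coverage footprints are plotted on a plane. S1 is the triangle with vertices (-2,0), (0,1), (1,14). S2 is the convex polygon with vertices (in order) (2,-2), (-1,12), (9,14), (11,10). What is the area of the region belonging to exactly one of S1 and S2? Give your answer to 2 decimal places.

|S1| = 12.5, |S2| = 103, |S1∩S2| = 3.0592.
|S1 △ S2| = |S1| + |S2| − 2·|S1∩S2| = 12.5 + 103 − 6.1183 = 109.38.

109.38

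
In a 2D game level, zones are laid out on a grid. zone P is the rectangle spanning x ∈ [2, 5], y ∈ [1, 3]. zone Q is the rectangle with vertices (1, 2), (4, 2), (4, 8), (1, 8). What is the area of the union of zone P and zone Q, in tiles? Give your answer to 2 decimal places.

22.00

By inclusion–exclusion:
Individual areas: |zone P| = 6, |zone Q| = 18.
|zone P∩zone Q|: x∈[2,4], y∈[2,3] → 2·1 = 2.
|zone P ∪ zone Q| = 24 − 2 = 22.00.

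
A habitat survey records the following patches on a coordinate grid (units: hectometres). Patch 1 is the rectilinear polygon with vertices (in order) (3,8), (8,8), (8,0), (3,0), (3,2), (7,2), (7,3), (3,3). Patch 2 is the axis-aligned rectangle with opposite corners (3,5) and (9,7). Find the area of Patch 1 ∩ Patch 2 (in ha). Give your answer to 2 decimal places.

The intersection is the polygon with vertices (8,5), (3,5), (3,7), (8,7).
By the shoelace formula its area is 10.00.

10.00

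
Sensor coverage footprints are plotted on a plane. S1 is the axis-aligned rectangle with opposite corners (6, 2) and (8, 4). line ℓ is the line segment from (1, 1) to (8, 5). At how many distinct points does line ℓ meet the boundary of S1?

2

The segment meets the boundary at (6.25,4), (6,3.857).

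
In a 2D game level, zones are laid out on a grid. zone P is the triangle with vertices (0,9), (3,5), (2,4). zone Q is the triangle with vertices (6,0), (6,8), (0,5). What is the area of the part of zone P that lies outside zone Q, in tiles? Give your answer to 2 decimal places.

|zone P| = 3.5, |zone P∩zone Q| = 1.803.
|zone P ∖ zone Q| = |zone P| − |zone P∩zone Q| = 3.5 − 1.803 = 1.70.

1.70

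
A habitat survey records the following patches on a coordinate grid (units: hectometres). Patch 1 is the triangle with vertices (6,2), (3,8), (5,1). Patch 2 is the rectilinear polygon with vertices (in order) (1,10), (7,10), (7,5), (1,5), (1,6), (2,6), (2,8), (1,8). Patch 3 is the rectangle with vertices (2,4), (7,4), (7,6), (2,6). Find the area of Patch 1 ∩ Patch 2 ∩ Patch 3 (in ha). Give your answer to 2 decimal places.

0.54

The intersection is the polygon with vertices (4.5,5), (3.857,5), (3.571,6), (4,6).
By the shoelace formula its area is 0.54.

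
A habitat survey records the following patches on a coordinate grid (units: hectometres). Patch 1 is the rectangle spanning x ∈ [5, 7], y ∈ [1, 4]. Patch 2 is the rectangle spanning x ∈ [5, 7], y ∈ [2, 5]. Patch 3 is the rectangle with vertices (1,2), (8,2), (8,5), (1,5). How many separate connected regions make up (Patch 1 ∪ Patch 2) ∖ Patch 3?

1

(Patch 1 ∪ Patch 2) ∖ Patch 3 is a single connected region.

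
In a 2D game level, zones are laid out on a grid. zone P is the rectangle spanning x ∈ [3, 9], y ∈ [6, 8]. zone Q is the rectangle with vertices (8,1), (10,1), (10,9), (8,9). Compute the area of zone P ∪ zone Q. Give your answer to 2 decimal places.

By inclusion–exclusion:
Individual areas: |zone P| = 12, |zone Q| = 16.
|zone P∩zone Q|: x∈[8,9], y∈[6,8] → 1·2 = 2.
|zone P ∪ zone Q| = 28 − 2 = 26.00.

26.00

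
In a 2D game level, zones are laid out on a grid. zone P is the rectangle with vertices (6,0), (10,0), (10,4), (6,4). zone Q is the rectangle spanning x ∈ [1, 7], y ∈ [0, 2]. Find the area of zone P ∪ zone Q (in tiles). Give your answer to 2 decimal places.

26.00

By inclusion–exclusion:
Individual areas: |zone P| = 16, |zone Q| = 12.
|zone P∩zone Q|: x∈[6,7], y∈[0,2] → 1·2 = 2.
|zone P ∪ zone Q| = 28 − 2 = 26.00.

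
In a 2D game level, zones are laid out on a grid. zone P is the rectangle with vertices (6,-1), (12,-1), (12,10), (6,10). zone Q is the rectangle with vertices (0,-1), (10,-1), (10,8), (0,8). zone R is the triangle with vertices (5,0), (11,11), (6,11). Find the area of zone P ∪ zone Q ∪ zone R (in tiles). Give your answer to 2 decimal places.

By inclusion–exclusion:
Individual areas: |zone P| = 66, |zone Q| = 90, |zone R| = 27.5.
|zone P∩zone Q|: x∈[6,10], y∈[-1,8] → 4·9 = 36.
|zone P∩zone R| = 18.1894.
|zone Q∩zone R| = 14.5455.
|zone P∩zone Q∩zone R| = 10.3712.
|zone P ∪ zone Q ∪ zone R| = 183.5 − 68.7348 + 10.3712 = 125.14.

125.14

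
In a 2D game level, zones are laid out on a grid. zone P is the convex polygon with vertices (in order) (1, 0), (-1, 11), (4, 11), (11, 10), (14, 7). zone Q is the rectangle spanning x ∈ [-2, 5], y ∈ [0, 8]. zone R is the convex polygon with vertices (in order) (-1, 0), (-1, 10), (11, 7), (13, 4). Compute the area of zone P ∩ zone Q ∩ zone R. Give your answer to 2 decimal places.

The intersection is the polygon with vertices (5,8), (5,2.154), (3.261,1.217), (0.901,0.543), (-0.455,8).
By the shoelace formula its area is 32.84.

32.84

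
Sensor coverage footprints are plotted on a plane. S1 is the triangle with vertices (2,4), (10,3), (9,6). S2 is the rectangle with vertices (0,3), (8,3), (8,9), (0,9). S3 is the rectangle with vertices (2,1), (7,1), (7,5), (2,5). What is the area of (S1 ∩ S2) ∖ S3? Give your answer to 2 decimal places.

|S1 ∩ S2| = 7.3929.
|(S1 ∩ S2) ∩ S3| = 4.8125.
|(S1 ∩ S2) ∖ S3| = 7.3929 − 4.8125 = 2.58.

2.58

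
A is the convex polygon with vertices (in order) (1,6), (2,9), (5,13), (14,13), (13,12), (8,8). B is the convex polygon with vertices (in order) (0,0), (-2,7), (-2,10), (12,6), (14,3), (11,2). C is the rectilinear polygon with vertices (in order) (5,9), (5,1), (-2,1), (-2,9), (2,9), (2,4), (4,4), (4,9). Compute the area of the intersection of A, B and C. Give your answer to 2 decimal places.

2.50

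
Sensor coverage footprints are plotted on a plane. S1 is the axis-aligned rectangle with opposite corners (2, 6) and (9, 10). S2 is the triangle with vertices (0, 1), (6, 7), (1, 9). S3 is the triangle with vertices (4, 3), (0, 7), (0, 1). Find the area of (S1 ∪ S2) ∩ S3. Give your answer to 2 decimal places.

7.00

The region (S1 ∪ S2) ∩ S3 is the polygon with vertices (0,1), (0.667,6.333), (3,4).
By the shoelace formula its area is 7.00.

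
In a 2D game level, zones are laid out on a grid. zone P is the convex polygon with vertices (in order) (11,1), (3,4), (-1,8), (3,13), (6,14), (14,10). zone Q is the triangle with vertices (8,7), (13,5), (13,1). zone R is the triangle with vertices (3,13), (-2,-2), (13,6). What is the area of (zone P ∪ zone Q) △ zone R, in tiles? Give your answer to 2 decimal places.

82.98

|zone P ∪ zone Q| = 121.6975.
|(zone P ∪ zone Q) ∩ zone R| = 65.6079.
|(zone P ∪ zone Q) △ zone R| = 121.6975 + 92.5 − 131.2158 = 82.98.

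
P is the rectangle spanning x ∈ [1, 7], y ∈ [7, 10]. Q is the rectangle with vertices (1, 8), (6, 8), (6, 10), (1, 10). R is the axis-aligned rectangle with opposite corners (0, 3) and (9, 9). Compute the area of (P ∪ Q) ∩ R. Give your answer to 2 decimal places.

The region (P ∪ Q) ∩ R is the polygon with vertices (7,7), (1,7), (1,8), (1,9), (7,9).
By the shoelace formula its area is 12.00.

12.00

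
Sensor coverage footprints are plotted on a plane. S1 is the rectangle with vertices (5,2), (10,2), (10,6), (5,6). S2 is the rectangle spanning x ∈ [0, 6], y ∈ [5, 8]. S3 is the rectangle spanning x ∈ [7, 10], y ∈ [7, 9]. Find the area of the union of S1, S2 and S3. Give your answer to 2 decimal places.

By inclusion–exclusion:
Individual areas: |S1| = 20, |S2| = 18, |S3| = 6.
|S1∩S2|: x∈[5,6], y∈[5,6] → 1·1 = 1.
|S1∩S3| = 0 (no overlap).
|S2∩S3| = 0 (no overlap).
|S1∩S2∩S3| = 0.
|S1 ∪ S2 ∪ S3| = 44 − 1 + 0 = 43.00.

43.00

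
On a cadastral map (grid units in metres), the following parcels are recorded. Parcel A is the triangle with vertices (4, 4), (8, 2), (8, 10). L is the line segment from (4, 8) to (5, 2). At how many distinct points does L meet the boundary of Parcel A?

The segment meets the boundary at (4.727,3.636), (4.533,4.8).

2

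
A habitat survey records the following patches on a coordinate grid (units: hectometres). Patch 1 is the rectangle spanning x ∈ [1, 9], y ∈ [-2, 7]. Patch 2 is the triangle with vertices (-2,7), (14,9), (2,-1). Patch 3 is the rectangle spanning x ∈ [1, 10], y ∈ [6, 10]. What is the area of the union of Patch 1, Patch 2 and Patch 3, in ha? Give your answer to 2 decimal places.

By inclusion–exclusion:
Individual areas: |Patch 1| = 72, |Patch 2| = 68, |Patch 3| = 36.
|Patch 1∩Patch 2| = 42.5833.
|Patch 1∩Patch 3|: x∈[1,9], y∈[6,7] → 8·1 = 8.
|Patch 2∩Patch 3| = 17.4375.
|Patch 1∩Patch 2∩Patch 3| = 8.
|Patch 1 ∪ Patch 2 ∪ Patch 3| = 176 − 68.0208 + 8 = 115.98.

115.98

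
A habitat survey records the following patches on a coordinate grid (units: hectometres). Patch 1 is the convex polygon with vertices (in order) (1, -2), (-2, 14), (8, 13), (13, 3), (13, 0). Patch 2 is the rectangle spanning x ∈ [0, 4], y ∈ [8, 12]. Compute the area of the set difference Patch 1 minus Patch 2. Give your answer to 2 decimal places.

153.00

|Patch 1| = 169, |Patch 1∩Patch 2| = 16.
|Patch 1 ∖ Patch 2| = |Patch 1| − |Patch 1∩Patch 2| = 169 − 16 = 153.00.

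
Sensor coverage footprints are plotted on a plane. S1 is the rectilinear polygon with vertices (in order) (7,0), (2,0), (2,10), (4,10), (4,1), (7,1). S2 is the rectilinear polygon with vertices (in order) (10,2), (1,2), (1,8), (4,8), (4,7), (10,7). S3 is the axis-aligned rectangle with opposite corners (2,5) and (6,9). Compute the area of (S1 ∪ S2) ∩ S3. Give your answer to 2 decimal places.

12.00

The region (S1 ∪ S2) ∩ S3 is the polygon with vertices (2,9), (4,9), (4,8), (4,7), (6,7), (6,5), (2,5), (2,8).
By the shoelace formula its area is 12.00.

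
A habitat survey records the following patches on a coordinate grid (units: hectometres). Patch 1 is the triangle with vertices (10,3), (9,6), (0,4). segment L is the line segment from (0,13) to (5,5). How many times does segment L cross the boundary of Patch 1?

The segment meets the boundary at (4.939,5.098).

1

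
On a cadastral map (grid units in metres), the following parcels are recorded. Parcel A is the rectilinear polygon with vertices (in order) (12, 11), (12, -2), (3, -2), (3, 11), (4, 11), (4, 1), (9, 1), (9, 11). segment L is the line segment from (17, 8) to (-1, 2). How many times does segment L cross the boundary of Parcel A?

4

The segment meets the boundary at (4,3.667), (9,5.333), (3,3.333), (12,6.333).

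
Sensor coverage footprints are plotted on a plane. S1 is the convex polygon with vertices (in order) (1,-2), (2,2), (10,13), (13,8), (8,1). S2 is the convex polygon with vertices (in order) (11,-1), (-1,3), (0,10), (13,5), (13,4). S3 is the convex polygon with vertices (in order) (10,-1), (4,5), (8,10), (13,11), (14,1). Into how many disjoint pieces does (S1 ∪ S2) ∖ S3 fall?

2

(S1 ∪ S2) ∖ S3 splits into 2 disjoint pieces (area 61.4044, area 0.2125).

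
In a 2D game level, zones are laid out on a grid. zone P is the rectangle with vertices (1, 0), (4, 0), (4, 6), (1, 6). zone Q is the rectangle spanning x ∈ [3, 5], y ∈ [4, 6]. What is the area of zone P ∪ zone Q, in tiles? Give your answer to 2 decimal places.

By inclusion–exclusion:
Individual areas: |zone P| = 18, |zone Q| = 4.
|zone P∩zone Q|: x∈[3,4], y∈[4,6] → 1·2 = 2.
|zone P ∪ zone Q| = 22 − 2 = 20.00.

20.00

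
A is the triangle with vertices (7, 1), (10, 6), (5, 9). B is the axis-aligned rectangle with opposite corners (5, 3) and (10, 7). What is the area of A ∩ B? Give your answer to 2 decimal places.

12.47

The intersection is the polygon with vertices (8.2,3), (6.5,3), (5.5,7), (8.333,7), (10,6).
By the shoelace formula its area is 12.47.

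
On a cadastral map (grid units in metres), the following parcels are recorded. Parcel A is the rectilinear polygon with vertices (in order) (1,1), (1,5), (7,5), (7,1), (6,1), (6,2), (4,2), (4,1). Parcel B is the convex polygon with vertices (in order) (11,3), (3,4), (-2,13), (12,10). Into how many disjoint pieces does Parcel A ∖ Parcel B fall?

1

Parcel A ∖ Parcel B is a single connected region.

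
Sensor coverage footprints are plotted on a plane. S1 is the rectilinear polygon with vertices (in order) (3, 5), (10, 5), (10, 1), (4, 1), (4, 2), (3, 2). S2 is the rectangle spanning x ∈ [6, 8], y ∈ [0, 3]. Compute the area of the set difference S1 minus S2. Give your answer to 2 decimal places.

23.00

|S1| = 27, |S1∩S2| = 4.
|S1 ∖ S2| = |S1| − |S1∩S2| = 27 − 4 = 23.00.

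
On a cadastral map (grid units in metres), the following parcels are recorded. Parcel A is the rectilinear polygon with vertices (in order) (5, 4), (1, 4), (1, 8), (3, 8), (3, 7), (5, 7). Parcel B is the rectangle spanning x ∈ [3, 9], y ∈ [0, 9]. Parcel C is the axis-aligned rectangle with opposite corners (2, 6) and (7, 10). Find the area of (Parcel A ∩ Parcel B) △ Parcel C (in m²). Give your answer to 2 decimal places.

|Parcel A ∩ Parcel B| = 6.
|(Parcel A ∩ Parcel B) ∩ Parcel C| = 2.
|(Parcel A ∩ Parcel B) △ Parcel C| = 6 + 20 − 4 = 22.00.

22.00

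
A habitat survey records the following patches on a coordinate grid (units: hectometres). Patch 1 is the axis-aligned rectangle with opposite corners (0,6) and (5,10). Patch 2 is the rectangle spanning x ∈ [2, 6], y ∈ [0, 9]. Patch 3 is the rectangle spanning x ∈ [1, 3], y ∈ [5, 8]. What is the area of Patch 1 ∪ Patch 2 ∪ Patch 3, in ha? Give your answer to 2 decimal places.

By inclusion–exclusion:
Individual areas: |Patch 1| = 20, |Patch 2| = 36, |Patch 3| = 6.
|Patch 1∩Patch 2|: x∈[2,5], y∈[6,9] → 3·3 = 9.
|Patch 1∩Patch 3|: x∈[1,3], y∈[6,8] → 2·2 = 4.
|Patch 2∩Patch 3|: x∈[2,3], y∈[5,8] → 1·3 = 3.
|Patch 1∩Patch 2∩Patch 3| = 2.
|Patch 1 ∪ Patch 2 ∪ Patch 3| = 62 − 16 + 2 = 48.00.

48.00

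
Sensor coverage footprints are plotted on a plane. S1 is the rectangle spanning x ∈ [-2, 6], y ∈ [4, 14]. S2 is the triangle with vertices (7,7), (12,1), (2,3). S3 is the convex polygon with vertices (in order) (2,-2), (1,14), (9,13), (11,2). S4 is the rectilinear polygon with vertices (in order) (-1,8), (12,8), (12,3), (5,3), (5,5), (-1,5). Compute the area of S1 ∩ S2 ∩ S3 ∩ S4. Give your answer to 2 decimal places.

The intersection is the polygon with vertices (6,6.2), (6,4), (5,4), (5,5), (4.5,5).
By the shoelace formula its area is 1.90.

1.90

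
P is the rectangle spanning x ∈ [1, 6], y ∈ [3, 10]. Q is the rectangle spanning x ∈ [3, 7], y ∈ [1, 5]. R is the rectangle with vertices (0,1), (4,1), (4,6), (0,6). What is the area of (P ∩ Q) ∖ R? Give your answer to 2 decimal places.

|P ∩ Q| = 6.
|(P ∩ Q) ∩ R| = 2.
|(P ∩ Q) ∖ R| = 6 − 2 = 4.00.

4.00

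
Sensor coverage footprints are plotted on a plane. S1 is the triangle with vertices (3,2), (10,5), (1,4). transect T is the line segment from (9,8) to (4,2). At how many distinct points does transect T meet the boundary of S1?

The segment meets the boundary at (4.556,2.667), (6.143,4.571).

2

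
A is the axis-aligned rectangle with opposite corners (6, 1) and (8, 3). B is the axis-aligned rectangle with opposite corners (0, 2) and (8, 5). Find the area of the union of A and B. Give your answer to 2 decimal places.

By inclusion–exclusion:
Individual areas: |A| = 4, |B| = 24.
|A∩B|: x∈[6,8], y∈[2,3] → 2·1 = 2.
|A ∪ B| = 28 − 2 = 26.00.

26.00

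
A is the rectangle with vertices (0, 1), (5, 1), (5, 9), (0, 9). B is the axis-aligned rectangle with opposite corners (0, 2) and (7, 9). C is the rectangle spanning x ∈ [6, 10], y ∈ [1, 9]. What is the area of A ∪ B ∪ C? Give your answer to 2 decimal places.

By inclusion–exclusion:
Individual areas: |A| = 40, |B| = 49, |C| = 32.
|A∩B|: x∈[0,5], y∈[2,9] → 5·7 = 35.
|A∩C| = 0 (no overlap).
|B∩C|: x∈[6,7], y∈[2,9] → 1·7 = 7.
|A∩B∩C| = 0.
|A ∪ B ∪ C| = 121 − 42 + 0 = 79.00.

79.00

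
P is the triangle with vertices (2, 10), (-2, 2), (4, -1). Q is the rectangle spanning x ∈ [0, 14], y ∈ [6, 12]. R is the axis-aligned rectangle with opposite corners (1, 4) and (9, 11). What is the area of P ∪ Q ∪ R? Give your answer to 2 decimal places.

120.73

By inclusion–exclusion:
Individual areas: |P| = 30, |Q| = 84, |R| = 56.
|P∩Q| = 5.4545.
|P∩R| = 8.2727.
|Q∩R|: x∈[1,9], y∈[6,11] → 8·5 = 40.
|P∩Q∩R| = 4.4545.
|P ∪ Q ∪ R| = 170 − 53.7273 + 4.4545 = 120.73.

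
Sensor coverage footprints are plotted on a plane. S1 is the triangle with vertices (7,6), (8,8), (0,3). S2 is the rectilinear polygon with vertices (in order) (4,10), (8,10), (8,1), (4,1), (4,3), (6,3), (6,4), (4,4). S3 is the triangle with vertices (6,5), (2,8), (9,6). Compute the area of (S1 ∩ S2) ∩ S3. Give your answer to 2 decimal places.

1.97

The region (S1 ∩ S2) ∩ S3 is the polygon with vertices (5.515,5.364), (4.727,5.955), (6.118,6.824), (7.25,6.5), (7,6).
By the shoelace formula its area is 1.97.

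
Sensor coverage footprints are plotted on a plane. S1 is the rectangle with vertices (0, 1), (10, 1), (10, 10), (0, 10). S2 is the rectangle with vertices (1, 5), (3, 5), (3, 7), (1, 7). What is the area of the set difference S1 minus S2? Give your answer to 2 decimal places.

86.00

|S1∩S2|: x∈[1,3], y∈[5,7] → 2·2 = 4.
|S1| = 90.
|S1 ∖ S2| = |S1| − |S1∩S2| = 90 − 4 = 86.00.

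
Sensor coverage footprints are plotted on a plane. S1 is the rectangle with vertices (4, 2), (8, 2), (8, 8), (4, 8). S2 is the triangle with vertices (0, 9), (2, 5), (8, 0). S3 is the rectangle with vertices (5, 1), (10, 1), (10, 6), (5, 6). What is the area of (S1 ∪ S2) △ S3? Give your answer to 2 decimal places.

|S1 ∪ S2| = 29.2889.
|(S1 ∪ S2) ∩ S3| = 12.4667.
|(S1 ∪ S2) △ S3| = 29.2889 + 25 − 24.9333 = 29.36.

29.36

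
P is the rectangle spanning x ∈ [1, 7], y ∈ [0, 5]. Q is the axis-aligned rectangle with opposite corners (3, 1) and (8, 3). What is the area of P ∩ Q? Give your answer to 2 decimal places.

|P∩Q|: x∈[3,7], y∈[1,3] → 4·2 = 8.

8.00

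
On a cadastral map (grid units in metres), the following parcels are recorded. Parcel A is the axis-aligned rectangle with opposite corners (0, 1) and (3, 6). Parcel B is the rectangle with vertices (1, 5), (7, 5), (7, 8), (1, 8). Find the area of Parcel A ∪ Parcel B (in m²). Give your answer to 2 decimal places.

31.00

By inclusion–exclusion:
Individual areas: |Parcel A| = 15, |Parcel B| = 18.
|Parcel A∩Parcel B|: x∈[1,3], y∈[5,6] → 2·1 = 2.
|Parcel A ∪ Parcel B| = 33 − 2 = 31.00.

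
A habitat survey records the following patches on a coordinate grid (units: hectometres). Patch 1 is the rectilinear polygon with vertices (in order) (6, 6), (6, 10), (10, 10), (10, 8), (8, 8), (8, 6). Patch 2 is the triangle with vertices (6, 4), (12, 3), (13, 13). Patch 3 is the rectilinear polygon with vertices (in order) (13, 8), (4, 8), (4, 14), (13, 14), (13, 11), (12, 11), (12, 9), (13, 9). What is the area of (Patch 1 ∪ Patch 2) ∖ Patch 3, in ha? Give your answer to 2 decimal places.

|Patch 1 ∪ Patch 2| = 41.8651.
|(Patch 1 ∪ Patch 2) ∩ Patch 3| = 14.5643.
|(Patch 1 ∪ Patch 2) ∖ Patch 3| = 41.8651 − 14.5643 = 27.30.

27.30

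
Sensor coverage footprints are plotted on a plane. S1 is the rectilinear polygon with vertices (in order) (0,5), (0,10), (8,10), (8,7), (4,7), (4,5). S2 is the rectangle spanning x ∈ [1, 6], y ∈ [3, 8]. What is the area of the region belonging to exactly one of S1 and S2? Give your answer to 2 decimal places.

35.00

|S1| = 32, |S2| = 25, |S1∩S2| = 11.
|S1 △ S2| = |S1| + |S2| − 2·|S1∩S2| = 32 + 25 − 22 = 35.00.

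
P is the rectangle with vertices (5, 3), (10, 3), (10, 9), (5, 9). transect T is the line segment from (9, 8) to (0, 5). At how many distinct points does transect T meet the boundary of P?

1

The segment meets the boundary at (5,6.667).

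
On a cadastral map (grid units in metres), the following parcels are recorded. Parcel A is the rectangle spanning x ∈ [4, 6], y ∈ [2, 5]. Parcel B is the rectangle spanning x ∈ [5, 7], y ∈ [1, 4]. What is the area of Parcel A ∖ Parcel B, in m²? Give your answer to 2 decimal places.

4.00

|Parcel A∩Parcel B|: x∈[5,6], y∈[2,4] → 1·2 = 2.
|Parcel A| = 6.
|Parcel A ∖ Parcel B| = |Parcel A| − |Parcel A∩Parcel B| = 6 − 2 = 4.00.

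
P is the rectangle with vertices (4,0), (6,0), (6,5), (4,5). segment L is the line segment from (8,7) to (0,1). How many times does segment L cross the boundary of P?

2

The segment meets the boundary at (4,4), (5.333,5).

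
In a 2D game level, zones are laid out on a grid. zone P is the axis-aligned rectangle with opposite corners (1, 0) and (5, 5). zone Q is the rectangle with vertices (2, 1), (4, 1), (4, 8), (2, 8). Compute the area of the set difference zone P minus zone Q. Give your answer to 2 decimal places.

|zone P∩zone Q|: x∈[2,4], y∈[1,5] → 2·4 = 8.
|zone P| = 20.
|zone P ∖ zone Q| = |zone P| − |zone P∩zone Q| = 20 − 8 = 12.00.

12.00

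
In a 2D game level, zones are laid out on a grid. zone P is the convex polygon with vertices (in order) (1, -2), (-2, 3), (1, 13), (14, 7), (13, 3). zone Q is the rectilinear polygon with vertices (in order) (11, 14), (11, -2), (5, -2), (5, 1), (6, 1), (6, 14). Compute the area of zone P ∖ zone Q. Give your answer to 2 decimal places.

98.31

|zone P| = 141.5, |zone P∩zone Q| = 43.1923.
|zone P ∖ zone Q| = |zone P| − |zone P∩zone Q| = 141.5 − 43.1923 = 98.31.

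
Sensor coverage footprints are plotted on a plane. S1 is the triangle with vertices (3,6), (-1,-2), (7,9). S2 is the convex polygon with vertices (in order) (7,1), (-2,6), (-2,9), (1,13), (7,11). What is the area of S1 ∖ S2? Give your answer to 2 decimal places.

3.51

|S1| = 10, |S1∩S2| = 6.4897.
|S1 ∖ S2| = |S1| − |S1∩S2| = 10 − 6.4897 = 3.51.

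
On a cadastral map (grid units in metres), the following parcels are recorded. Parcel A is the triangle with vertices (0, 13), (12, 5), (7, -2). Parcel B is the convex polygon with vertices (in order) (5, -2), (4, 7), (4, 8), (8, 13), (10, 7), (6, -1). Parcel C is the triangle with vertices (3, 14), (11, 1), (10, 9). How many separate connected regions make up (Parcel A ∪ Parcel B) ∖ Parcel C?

3

(Parcel A ∪ Parcel B) ∖ Parcel C splits into 3 disjoint pieces (area 55.1992, area 3.1295, area 2.1586).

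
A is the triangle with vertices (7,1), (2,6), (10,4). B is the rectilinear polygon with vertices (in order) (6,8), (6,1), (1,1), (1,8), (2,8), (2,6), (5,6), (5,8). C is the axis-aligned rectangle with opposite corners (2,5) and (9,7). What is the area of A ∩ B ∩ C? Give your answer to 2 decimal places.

The intersection is the polygon with vertices (6,5), (3,5), (2,6).
By the shoelace formula its area is 1.50.

1.50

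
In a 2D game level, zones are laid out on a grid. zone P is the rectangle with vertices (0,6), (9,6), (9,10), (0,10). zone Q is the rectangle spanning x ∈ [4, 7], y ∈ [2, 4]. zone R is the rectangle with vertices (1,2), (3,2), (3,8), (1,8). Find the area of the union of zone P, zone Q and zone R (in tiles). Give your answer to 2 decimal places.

By inclusion–exclusion:
Individual areas: |zone P| = 36, |zone Q| = 6, |zone R| = 12.
|zone P∩zone Q| = 0 (no overlap).
|zone P∩zone R|: x∈[1,3], y∈[6,8] → 2·2 = 4.
|zone Q∩zone R| = 0 (no overlap).
|zone P∩zone Q∩zone R| = 0.
|zone P ∪ zone Q ∪ zone R| = 54 − 4 + 0 = 50.00.

50.00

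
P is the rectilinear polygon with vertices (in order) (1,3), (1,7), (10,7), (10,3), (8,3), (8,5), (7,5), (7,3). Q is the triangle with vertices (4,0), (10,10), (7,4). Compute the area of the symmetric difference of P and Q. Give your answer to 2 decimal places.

|P| = 34, |Q| = 3, |P∩Q| = 1.625.
|P △ Q| = |P| + |Q| − 2·|P∩Q| = 34 + 3 − 3.25 = 33.75.

33.75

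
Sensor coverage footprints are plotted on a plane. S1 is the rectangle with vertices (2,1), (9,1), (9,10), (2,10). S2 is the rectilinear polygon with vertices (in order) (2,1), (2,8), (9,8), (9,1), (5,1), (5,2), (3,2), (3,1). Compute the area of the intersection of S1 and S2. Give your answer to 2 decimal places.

47.00

The intersection is the polygon with vertices (9,1), (5,1), (5,2), (3,2), (3,1), (2,1), (2,8), (9,8).
By the shoelace formula its area is 47.00.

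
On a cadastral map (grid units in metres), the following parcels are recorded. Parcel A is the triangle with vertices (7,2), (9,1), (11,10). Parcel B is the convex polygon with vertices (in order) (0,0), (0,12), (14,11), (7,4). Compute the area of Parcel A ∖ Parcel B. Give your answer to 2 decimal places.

|Parcel A| = 10, |Parcel A∩Parcel B| = 1.4286.
|Parcel A ∖ Parcel B| = |Parcel A| − |Parcel A∩Parcel B| = 10 − 1.4286 = 8.57.

8.57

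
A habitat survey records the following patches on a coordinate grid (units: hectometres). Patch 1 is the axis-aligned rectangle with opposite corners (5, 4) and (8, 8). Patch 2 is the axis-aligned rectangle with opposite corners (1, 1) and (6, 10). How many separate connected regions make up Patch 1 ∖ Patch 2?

1

Patch 1 ∖ Patch 2 is a single connected region.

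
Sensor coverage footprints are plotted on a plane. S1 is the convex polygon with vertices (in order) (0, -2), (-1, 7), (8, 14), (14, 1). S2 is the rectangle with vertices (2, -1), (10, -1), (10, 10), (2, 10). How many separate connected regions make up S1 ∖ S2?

S1 ∖ S2 splits into 3 disjoint pieces (area 26.3333, area 13.978, area 19.0476).

3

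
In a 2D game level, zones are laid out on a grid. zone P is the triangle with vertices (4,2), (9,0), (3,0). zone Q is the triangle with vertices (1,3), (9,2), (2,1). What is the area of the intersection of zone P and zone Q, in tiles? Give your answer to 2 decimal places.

0.61

The intersection is the polygon with vertices (5.316,1.474), (3.615,1.231), (4,2).
By the shoelace formula its area is 0.61.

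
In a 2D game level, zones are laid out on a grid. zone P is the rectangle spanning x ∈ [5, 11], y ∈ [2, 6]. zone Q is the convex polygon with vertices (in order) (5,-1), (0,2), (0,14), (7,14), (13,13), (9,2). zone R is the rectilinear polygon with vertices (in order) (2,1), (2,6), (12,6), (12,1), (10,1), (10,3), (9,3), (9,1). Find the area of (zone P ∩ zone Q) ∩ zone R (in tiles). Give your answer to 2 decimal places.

18.73

The region (zone P ∩ zone Q) ∩ zone R is the polygon with vertices (5,6), (10.454,6), (9.364,3), (9,3), (9,2), (5,2).
By the shoelace formula its area is 18.73.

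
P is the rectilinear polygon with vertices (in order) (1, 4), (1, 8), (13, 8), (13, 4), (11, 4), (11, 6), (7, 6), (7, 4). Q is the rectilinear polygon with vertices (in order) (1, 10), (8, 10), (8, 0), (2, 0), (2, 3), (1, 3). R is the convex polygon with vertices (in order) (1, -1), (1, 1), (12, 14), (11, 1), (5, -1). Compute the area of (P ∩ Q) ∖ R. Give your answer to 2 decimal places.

16.92

|P ∩ Q| = 26.
|(P ∩ Q) ∩ R| = 9.0769.
|(P ∩ Q) ∖ R| = 26 − 9.0769 = 16.92.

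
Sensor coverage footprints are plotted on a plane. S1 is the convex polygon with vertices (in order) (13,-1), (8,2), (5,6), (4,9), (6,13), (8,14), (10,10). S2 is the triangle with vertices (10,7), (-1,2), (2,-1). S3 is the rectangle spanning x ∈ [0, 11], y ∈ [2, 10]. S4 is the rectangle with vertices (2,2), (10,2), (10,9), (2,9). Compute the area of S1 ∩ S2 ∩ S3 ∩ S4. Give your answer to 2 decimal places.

3.84

The intersection is the polygon with vertices (6.714,3.714), (5.712,5.051), (10,7).
By the shoelace formula its area is 3.84.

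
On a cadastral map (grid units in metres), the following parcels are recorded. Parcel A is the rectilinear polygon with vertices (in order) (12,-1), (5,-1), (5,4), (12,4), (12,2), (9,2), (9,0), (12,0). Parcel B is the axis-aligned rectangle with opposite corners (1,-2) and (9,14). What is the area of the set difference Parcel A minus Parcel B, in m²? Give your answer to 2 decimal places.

|Parcel A| = 29, |Parcel A∩Parcel B| = 20.
|Parcel A ∖ Parcel B| = |Parcel A| − |Parcel A∩Parcel B| = 29 − 20 = 9.00.

9.00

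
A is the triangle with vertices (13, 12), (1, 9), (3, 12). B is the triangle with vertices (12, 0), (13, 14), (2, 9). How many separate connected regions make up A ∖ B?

A ∖ B splits into 2 disjoint pieces (area 0.0026, area 9.6222).

2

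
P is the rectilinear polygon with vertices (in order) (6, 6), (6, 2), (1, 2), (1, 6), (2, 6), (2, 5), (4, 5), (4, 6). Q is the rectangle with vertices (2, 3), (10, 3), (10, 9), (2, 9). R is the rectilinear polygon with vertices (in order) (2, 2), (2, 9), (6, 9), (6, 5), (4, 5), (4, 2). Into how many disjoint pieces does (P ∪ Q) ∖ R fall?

(P ∪ Q) ∖ R splits into 2 disjoint pieces (area 30, area 4).

2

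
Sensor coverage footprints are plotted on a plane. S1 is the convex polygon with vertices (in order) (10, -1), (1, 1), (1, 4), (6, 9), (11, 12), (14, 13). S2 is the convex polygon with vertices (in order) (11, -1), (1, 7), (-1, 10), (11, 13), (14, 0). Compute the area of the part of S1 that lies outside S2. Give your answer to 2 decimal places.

35.49

|S1| = 98.5, |S1∩S2| = 63.0057.
|S1 ∖ S2| = |S1| − |S1∩S2| = 98.5 − 63.0057 = 35.49.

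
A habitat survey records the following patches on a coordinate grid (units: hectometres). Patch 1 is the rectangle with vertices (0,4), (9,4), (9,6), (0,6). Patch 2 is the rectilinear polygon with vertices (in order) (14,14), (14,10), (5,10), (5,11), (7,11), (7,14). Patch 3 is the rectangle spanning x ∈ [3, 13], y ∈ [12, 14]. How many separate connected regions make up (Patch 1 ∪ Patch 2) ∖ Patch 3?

2

(Patch 1 ∪ Patch 2) ∖ Patch 3 splits into 2 disjoint pieces (area 18, area 18).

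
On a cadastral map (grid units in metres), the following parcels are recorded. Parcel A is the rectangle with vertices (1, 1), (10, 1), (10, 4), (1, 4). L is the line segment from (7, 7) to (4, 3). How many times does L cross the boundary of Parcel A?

The segment meets the boundary at (4.75,4).

1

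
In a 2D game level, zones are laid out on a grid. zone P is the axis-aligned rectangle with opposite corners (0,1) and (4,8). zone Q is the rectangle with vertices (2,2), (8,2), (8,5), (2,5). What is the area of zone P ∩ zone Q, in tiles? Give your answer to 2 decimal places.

|zone P∩zone Q|: x∈[2,4], y∈[2,5] → 2·3 = 6.

6.00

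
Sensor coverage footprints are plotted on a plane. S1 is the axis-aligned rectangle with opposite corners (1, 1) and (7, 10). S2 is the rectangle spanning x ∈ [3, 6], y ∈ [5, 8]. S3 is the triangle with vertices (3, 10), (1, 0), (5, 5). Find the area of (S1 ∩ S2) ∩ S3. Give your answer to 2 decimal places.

4.20

The region (S1 ∩ S2) ∩ S3 is the polygon with vertices (3,8), (3.8,8), (5,5), (3,5).
By the shoelace formula its area is 4.20.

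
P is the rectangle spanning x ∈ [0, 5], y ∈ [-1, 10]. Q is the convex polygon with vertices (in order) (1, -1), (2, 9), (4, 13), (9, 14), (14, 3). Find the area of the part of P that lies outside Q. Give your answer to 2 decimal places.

19.71

|P| = 55, |P∩Q| = 35.2885.
|P ∖ Q| = |P| − |P∩Q| = 55 − 35.2885 = 19.71.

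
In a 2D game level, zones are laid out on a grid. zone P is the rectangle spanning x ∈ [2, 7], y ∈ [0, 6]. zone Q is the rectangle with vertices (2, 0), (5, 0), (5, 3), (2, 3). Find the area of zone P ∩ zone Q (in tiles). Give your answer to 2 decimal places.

9.00

|zone P∩zone Q|: x∈[2,5], y∈[0,3] → 3·3 = 9.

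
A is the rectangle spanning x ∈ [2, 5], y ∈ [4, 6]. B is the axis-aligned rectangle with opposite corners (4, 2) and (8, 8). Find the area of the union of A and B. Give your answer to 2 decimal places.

28.00

By inclusion–exclusion:
Individual areas: |A| = 6, |B| = 24.
|A∩B|: x∈[4,5], y∈[4,6] → 1·2 = 2.
|A ∪ B| = 30 − 2 = 28.00.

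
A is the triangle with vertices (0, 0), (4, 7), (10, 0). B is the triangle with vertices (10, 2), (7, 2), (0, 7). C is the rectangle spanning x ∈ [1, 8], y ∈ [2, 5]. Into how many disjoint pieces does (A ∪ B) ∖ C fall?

2

(A ∪ B) ∖ C splits into 2 disjoint pieces (area 3.8032, area 18.1429).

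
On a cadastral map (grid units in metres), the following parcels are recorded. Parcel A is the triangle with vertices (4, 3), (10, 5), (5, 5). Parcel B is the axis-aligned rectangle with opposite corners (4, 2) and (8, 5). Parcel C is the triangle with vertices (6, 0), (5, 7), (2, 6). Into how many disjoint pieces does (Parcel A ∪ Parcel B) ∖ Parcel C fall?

2

(Parcel A ∪ Parcel B) ∖ Parcel C splits into 2 disjoint pieces (area 8.1667, area 0.3333).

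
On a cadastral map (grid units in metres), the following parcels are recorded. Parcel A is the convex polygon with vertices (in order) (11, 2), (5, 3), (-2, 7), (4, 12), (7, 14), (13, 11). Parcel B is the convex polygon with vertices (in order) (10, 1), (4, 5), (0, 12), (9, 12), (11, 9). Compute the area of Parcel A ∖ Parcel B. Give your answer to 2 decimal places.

|Parcel A| = 108, |Parcel A∩Parcel B| = 66.0394.
|Parcel A ∖ Parcel B| = |Parcel A| − |Parcel A∩Parcel B| = 108 − 66.0394 = 41.96.

41.96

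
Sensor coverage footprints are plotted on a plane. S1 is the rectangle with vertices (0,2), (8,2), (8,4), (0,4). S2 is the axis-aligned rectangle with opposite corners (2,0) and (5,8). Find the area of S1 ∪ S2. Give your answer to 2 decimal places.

By inclusion–exclusion:
Individual areas: |S1| = 16, |S2| = 24.
|S1∩S2|: x∈[2,5], y∈[2,4] → 3·2 = 6.
|S1 ∪ S2| = 40 − 6 = 34.00.

34.00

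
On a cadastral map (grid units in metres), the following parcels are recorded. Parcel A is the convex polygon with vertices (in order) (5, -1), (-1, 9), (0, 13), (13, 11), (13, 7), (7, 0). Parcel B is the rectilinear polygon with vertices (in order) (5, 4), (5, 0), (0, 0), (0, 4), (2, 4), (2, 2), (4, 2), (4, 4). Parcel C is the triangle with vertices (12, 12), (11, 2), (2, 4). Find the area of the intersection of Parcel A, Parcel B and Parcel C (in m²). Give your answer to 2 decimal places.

0.56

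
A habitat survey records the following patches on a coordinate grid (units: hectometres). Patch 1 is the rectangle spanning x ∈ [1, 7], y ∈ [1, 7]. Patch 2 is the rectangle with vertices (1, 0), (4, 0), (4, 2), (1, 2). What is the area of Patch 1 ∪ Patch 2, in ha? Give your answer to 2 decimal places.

By inclusion–exclusion:
Individual areas: |Patch 1| = 36, |Patch 2| = 6.
|Patch 1∩Patch 2|: x∈[1,4], y∈[1,2] → 3·1 = 3.
|Patch 1 ∪ Patch 2| = 42 − 3 = 39.00.

39.00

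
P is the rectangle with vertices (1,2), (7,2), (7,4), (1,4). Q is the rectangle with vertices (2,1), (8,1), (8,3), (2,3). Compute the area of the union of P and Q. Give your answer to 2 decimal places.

19.00

By inclusion–exclusion:
Individual areas: |P| = 12, |Q| = 12.
|P∩Q|: x∈[2,7], y∈[2,3] → 5·1 = 5.
|P ∪ Q| = 24 − 5 = 19.00.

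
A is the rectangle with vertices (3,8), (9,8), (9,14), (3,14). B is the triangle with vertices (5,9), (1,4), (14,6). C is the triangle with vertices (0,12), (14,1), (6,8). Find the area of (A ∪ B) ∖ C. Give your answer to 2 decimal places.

|A ∪ B| = 62.6.
|(A ∪ B) ∩ C| = 3.3097.
|(A ∪ B) ∖ C| = 62.6 − 3.3097 = 59.29.

59.29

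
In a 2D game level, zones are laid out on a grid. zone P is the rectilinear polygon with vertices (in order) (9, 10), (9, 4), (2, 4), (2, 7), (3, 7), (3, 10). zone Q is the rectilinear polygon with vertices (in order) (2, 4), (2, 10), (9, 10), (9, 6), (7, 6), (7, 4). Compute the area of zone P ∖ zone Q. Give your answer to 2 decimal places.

|zone P| = 39, |zone P∩zone Q| = 35.
|zone P ∖ zone Q| = |zone P| − |zone P∩zone Q| = 39 − 35 = 4.00.

4.00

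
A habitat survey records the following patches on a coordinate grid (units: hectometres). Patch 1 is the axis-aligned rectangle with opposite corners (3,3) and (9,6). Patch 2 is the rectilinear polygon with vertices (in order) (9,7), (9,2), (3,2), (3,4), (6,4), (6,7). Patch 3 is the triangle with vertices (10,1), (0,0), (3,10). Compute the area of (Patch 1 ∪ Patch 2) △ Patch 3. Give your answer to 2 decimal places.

38.21

|Patch 1 ∪ Patch 2| = 27.
|(Patch 1 ∪ Patch 2) ∩ Patch 3| = 18.6429.
|(Patch 1 ∪ Patch 2) △ Patch 3| = 27 + 48.5 − 37.2857 = 38.21.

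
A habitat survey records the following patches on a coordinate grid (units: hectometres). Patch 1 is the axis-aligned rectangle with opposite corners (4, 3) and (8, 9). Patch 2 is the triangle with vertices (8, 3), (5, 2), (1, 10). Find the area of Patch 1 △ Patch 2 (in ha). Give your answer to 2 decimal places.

|Patch 1| = 24, |Patch 2| = 14, |Patch 1∩Patch 2| = 7.75.
|Patch 1 △ Patch 2| = |Patch 1| + |Patch 2| − 2·|Patch 1∩Patch 2| = 24 + 14 − 15.5 = 22.50.

22.50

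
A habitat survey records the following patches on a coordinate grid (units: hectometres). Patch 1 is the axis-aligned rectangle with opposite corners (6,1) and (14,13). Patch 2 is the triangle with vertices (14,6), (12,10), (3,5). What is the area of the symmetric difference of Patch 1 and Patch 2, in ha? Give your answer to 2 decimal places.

77.18

|Patch 1| = 96, |Patch 2| = 23, |Patch 1∩Patch 2| = 20.9091.
|Patch 1 △ Patch 2| = |Patch 1| + |Patch 2| − 2·|Patch 1∩Patch 2| = 96 + 23 − 41.8182 = 77.18.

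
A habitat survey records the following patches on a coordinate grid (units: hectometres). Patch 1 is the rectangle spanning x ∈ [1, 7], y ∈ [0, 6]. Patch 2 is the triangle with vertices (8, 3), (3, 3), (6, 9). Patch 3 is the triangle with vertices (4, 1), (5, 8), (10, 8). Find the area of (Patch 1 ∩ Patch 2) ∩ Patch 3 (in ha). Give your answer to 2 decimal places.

6.54

The region (Patch 1 ∩ Patch 2) ∩ Patch 3 is the polygon with vertices (4.286,3), (4.714,6), (7,6), (7,4.5), (5.714,3).
By the shoelace formula its area is 6.54.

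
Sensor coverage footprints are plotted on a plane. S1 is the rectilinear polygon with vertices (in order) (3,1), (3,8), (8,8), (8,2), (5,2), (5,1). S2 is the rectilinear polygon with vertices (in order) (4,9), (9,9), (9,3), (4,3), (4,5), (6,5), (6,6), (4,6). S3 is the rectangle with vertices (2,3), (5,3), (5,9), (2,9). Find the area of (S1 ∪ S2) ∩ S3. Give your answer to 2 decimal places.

The region (S1 ∪ S2) ∩ S3 is the polygon with vertices (4,8), (4,9), (5,9), (5,3), (3,3), (3,8).
By the shoelace formula its area is 11.00.

11.00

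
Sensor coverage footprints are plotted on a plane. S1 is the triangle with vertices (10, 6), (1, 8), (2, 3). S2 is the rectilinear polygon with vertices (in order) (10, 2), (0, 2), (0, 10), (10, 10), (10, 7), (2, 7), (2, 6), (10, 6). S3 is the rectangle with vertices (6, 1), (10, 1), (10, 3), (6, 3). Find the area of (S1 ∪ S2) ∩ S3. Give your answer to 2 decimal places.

4.00

The region (S1 ∪ S2) ∩ S3 is the polygon with vertices (10,2), (6,2), (6,3), (10,3).
By the shoelace formula its area is 4.00.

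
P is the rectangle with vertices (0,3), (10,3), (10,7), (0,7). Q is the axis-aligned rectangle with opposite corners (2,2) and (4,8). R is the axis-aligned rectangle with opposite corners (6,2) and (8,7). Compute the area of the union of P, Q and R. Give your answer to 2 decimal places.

46.00

By inclusion–exclusion:
Individual areas: |P| = 40, |Q| = 12, |R| = 10.
|P∩Q|: x∈[2,4], y∈[3,7] → 2·4 = 8.
|P∩R|: x∈[6,8], y∈[3,7] → 2·4 = 8.
|Q∩R| = 0 (no overlap).
|P∩Q∩R| = 0.
|P ∪ Q ∪ R| = 62 − 16 + 0 = 46.00.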